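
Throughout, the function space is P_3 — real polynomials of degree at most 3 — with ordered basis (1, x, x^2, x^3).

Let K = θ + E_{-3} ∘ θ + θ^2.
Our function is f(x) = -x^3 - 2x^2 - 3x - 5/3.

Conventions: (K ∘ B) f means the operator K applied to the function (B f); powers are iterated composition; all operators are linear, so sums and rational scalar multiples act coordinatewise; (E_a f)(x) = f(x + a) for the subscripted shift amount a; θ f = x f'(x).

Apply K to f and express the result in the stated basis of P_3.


θ f = -3x^3 - 4x^2 - 3x
θ f = -3x^3 - 4x^2 - 3x
E_{-3} θ f = -3x^3 + 23x^2 - 60x + 54
θ f = -3x^3 - 4x^2 - 3x
θ θ f = -9x^3 - 8x^2 - 3x
(θ + E_{-3} ∘ θ + θ^2) f = -15x^3 + 11x^2 - 66x + 54

the image equals g(x) = -15x^3 + 11x^2 - 66x + 54


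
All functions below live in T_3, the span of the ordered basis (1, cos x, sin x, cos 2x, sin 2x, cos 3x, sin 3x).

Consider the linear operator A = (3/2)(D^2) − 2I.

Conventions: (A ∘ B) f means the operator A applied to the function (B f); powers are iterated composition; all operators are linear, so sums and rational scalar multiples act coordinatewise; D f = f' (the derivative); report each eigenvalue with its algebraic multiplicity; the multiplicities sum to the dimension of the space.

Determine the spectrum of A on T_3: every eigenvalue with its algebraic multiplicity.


λ = -31/2 (multiplicity 2), λ = -8 (multiplicity 2), λ = -7/2 (multiplicity 2), λ = -2 (multiplicity 1)

image of 1: -2
image of cos x: -(7/2)cos x
image of sin x: -(7/2)sin x
image of cos 2x: -8cos 2x
image of sin 2x: -8sin 2x
image of cos 3x: -(31/2)cos 3x
image of sin 3x: -(31/2)sin 3x
the matrix is diagonal; its diagonal is (-2, -7/2, -7/2, -8, -8, -31/2, -31/2)
for a triangular matrix the eigenvalues are the diagonal entries, with algebraic multiplicity their repetition count


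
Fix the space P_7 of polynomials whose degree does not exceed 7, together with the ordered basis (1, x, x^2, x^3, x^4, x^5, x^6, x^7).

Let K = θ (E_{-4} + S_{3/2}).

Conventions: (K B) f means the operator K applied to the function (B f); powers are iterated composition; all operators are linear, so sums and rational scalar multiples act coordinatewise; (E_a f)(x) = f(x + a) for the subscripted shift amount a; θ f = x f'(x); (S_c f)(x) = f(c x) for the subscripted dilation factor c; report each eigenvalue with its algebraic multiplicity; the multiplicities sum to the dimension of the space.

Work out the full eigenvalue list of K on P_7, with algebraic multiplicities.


image of 1: 0
image of x: (5/2)x
image of x^2: (13/2)x^2 - 8x
image of x^3: (105/8)x^3 - 24x^2 + 48x
image of x^4: (97/4)x^4 - 48x^3 + 192x^2 - 256x
image of x^5: (1375/32)x^5 - 80x^4 + 480x^3 - 1280x^2 + 1280x
image of x^6: (2379/32)x^6 - 120x^5 + 960x^4 - 3840x^3 + 7680x^2 - 6144x
image of x^7: (16205/128)x^7 - 168x^6 + 1680x^5 - 8960x^4 + 26880x^3 - 43008x^2 + 28672x
the matrix is upper triangular; its diagonal is (0, 5/2, 13/2, 105/8, 97/4, 1375/32, 2379/32, 16205/128)
for a triangular matrix the eigenvalues are the diagonal entries, with algebraic multiplicity their repetition count

λ = 0 (multiplicity 1), λ = 5/2 (multiplicity 1), λ = 13/2 (multiplicity 1), λ = 105/8 (multiplicity 1), λ = 97/4 (multiplicity 1), λ = 1375/32 (multiplicity 1), λ = 2379/32 (multiplicity 1), λ = 16205/128 (multiplicity 1)


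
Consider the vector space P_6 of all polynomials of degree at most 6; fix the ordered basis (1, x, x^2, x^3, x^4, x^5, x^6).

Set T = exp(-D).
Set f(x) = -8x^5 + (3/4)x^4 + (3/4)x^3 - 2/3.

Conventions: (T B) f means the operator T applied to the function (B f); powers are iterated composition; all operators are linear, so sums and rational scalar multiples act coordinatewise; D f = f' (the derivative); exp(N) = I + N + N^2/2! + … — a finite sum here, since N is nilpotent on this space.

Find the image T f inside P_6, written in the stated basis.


order-1 term: 40x^4 - 3x^3 - (9/4)x^2
order-2 term: -80x^3 + (9/2)x^2 + (9/4)x
order-3 term: 80x^2 - 3x - 3/4
order-4 term: -40x + 3/4
order-5 term: 8
the series for exp(-D) f terminates at order 5
exp(-D) f = -8x^5 + (163/4)x^4 - (329/4)x^3 + (329/4)x^2 - (163/4)x + 22/3

the image equals g(x) = -8x^5 + (163/4)x^4 - (329/4)x^3 + (329/4)x^2 - (163/4)x + 22/3


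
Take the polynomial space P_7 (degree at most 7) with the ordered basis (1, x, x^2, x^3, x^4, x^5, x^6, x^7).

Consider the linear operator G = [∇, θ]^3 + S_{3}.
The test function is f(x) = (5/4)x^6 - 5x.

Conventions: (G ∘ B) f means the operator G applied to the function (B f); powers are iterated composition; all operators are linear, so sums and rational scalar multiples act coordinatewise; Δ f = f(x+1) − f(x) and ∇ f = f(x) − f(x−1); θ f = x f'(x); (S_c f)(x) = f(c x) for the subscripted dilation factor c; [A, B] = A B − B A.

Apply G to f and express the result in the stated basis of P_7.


θ f = (15/2)x^6 - 5x
∇ θ f = 45x^5 - (225/2)x^4 + 150x^3 - (225/2)x^2 + 45x - 25/2
∇ f = (15/2)x^5 - (75/4)x^4 + 25x^3 - (75/4)x^2 + (15/2)x - 25/4
θ ∇ f = (75/2)x^5 - 75x^4 + 75x^3 - (75/2)x^2 + (15/2)x
[∇, θ] f = (15/2)x^5 - (75/2)x^4 + 75x^3 - 75x^2 + (75/2)x - 25/2
θ [∇, θ] f = (75/2)x^5 - 150x^4 + 225x^3 - 150x^2 + (75/2)x
∇ θ [∇, θ] f = (375/2)x^4 - 975x^3 + 1950x^2 - (3525/2)x + 600
∇ [∇, θ] f = (75/2)x^4 - 225x^3 + 525x^2 - (1125/2)x + 465/2
θ ∇ [∇, θ] f = 150x^4 - 675x^3 + 1050x^2 - (1125/2)x
[∇, θ] [∇, θ] f = (75/2)x^4 - 300x^3 + 900x^2 - 1200x + 600
θ [∇, θ] [∇, θ] f = 150x^4 - 900x^3 + 1800x^2 - 1200x
∇ θ [∇, θ] [∇, θ] f = 600x^3 - 3600x^2 + 6900x - 4050
∇ [∇, θ] [∇, θ] f = 150x^3 - 1125x^2 + 2850x - 4875/2
θ ∇ [∇, θ] [∇, θ] f = 450x^3 - 2250x^2 + 2850x
[∇, θ] [∇, θ] [∇, θ] f = 150x^3 - 1350x^2 + 4050x - 4050
S_{3} f = (3645/4)x^6 - 15x
([∇, θ]^3 + S_{3}) f = (3645/4)x^6 + 150x^3 - 1350x^2 + 4035x - 4050

the result is g(x) = (3645/4)x^6 + 150x^3 - 1350x^2 + 4035x - 4050


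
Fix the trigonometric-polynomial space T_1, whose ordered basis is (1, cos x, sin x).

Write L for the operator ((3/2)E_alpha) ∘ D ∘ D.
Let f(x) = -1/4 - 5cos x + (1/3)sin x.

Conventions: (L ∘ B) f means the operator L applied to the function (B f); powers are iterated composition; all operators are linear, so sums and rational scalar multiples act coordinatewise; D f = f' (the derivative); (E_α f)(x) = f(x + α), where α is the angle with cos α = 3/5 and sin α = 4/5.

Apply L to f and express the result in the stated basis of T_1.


D f = (1/3)cos x + 5sin x
D D f = 5cos x - (1/3)sin x
E_alpha D D f = (41/15)cos x - (21/5)sin x
((3/2)E_alpha) D D f = (41/10)cos x - (63/10)sin x

the image equals g(x) = (41/10)cos x - (63/10)sin x


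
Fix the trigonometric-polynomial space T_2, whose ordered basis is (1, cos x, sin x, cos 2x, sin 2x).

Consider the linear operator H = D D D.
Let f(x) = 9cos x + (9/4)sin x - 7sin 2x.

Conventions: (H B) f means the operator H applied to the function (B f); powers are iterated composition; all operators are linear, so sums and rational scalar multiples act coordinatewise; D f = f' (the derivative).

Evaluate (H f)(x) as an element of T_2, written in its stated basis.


D f = (9/4)cos x - 9sin x - 14cos 2x
D D f = -9cos x - (9/4)sin x + 28sin 2x
D D D f = -(9/4)cos x + 9sin x + 56cos 2x

the result is g(x) = -(9/4)cos x + 9sin x + 56cos 2x


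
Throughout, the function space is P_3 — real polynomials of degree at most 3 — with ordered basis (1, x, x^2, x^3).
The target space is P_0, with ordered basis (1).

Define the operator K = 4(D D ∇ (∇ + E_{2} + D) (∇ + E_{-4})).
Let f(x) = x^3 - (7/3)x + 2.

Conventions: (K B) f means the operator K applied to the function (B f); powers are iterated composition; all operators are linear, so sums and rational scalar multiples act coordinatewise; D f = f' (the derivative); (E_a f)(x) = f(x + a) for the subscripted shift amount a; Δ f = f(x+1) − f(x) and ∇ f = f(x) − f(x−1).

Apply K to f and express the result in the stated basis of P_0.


the result is g(x) = 24

∇ f = 3x^2 - 3x - 4/3
E_{-4} f = x^3 - 12x^2 + (137/3)x - 158/3
(∇ + E_{-4}) f = x^3 - 9x^2 + (128/3)x - 54
∇ (∇ + E_{-4}) f = 3x^2 - 21x + 158/3
E_{2} (∇ + E_{-4}) f = x^3 - 3x^2 + (56/3)x + 10/3
D (∇ + E_{-4}) f = 3x^2 - 18x + 128/3
(∇ + E_{2} + D) (∇ + E_{-4}) f = x^3 + 3x^2 - (61/3)x + 296/3
∇ (∇ + E_{2} + D) (∇ + E_{-4}) f = 3x^2 + 3x - 67/3
D ∇ (∇ + E_{2} + D) (∇ + E_{-4}) f = 6x + 3
D D ∇ (∇ + E_{2} + D) (∇ + E_{-4}) f = 6
(4(D D ∇ (∇ + E_{2} + D) (∇ + E_{-4}))) f = 24


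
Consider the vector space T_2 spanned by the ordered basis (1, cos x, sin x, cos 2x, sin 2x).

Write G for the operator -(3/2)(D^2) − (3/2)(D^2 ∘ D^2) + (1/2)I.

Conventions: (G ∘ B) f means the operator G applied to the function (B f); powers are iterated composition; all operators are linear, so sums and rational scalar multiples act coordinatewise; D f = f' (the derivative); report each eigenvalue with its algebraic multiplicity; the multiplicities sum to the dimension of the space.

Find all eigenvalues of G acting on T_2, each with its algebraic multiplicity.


λ = -35/2 (multiplicity 2), λ = 1/2 (multiplicity 3)

image of 1: 1/2
image of cos x: (1/2)cos x
image of sin x: (1/2)sin x
image of cos 2x: -(35/2)cos 2x
image of sin 2x: -(35/2)sin 2x
the matrix is diagonal; its diagonal is (1/2, 1/2, 1/2, -35/2, -35/2)
for a triangular matrix the eigenvalues are the diagonal entries, with algebraic multiplicity their repetition count


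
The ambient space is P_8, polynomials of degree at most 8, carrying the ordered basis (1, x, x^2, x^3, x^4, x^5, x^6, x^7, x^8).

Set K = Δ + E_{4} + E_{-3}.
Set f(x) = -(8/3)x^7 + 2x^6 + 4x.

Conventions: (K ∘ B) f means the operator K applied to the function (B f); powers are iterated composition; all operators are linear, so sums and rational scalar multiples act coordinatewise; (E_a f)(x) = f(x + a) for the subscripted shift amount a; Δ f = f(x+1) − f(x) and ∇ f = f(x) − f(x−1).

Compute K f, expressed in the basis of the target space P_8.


Δ f = -(56/3)x^6 - 44x^5 - (190/3)x^4 - (160/3)x^3 - 26x^2 - (20/3)x + 10/3
E_{4} f = -(8/3)x^7 - (218/3)x^6 - 848x^5 - (16480/3)x^4 - (64000/3)x^3 - 49664x^2 - (192500/3)x - 106448/3
E_{-3} f = -(8/3)x^7 + 58x^6 - 540x^5 + 2790x^4 - 8640x^3 + 16038x^2 - 16520x + 7278
(Δ + E_{4} + E_{-3}) f = -(16/3)x^7 - (100/3)x^6 - 1432x^5 - (8300/3)x^4 - (90080/3)x^3 - 33652x^2 - (242080/3)x - 84604/3

the result is g(x) = -(16/3)x^7 - (100/3)x^6 - 1432x^5 - (8300/3)x^4 - (90080/3)x^3 - 33652x^2 - (242080/3)x - 84604/3


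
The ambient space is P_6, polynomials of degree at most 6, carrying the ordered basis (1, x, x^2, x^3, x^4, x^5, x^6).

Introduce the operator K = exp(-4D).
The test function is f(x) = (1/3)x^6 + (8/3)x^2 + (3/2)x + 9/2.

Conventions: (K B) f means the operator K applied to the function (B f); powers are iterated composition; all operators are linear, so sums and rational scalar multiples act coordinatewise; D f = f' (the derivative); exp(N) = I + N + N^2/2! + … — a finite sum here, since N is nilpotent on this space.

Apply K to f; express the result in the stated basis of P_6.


order-1 term: -8x^5 - (64/3)x - 6
order-2 term: 80x^4 + 128/3
order-3 term: -(1280/3)x^3
order-4 term: 1280x^2
order-5 term: -2048x
order-6 term: 4096/3
the series for exp(-4D) f terminates at order 6
exp(-4D) f = (1/3)x^6 - 8x^5 + 80x^4 - (1280/3)x^3 + (3848/3)x^2 - (12407/6)x + 2813/2

the image equals g(x) = (1/3)x^6 - 8x^5 + 80x^4 - (1280/3)x^3 + (3848/3)x^2 - (12407/6)x + 2813/2


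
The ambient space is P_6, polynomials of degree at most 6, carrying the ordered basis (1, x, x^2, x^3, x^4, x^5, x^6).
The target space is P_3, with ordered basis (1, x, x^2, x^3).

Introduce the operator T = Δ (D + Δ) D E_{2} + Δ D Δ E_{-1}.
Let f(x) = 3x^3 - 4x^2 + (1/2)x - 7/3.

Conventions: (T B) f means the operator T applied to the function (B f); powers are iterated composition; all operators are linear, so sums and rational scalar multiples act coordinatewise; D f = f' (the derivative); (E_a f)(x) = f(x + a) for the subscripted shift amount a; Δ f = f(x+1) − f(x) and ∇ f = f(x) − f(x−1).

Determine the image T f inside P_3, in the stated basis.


E_{2} f = 3x^3 + 14x^2 + (41/2)x + 20/3
D E_{2} f = 9x^2 + 28x + 41/2
D (D E_{2}) f = 18x + 28
Δ (D E_{2}) f = 18x + 37
(D + Δ) (D E_{2}) f = 36x + 65
Δ (D + Δ) (D E_{2}) f = 36
E_{-1} f = 3x^3 - 13x^2 + (35/2)x - 59/6
Δ E_{-1} f = 9x^2 - 17x + 15/2
D Δ E_{-1} f = 18x - 17
Δ D Δ E_{-1} f = 18
(Δ (D + Δ) D E_{2} + Δ D Δ E_{-1}) f = 54

the result is g(x) = 54


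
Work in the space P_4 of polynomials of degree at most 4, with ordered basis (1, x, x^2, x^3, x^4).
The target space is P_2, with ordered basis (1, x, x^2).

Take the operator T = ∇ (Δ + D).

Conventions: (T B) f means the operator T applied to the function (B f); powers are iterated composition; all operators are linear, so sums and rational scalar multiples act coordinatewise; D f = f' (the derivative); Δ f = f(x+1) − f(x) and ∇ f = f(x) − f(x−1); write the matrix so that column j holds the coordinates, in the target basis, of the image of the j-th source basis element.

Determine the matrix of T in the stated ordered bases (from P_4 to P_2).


image of 1: 0
image of x: 0
image of x^2: 4
image of x^3: 12x - 3
image of x^4: 24x^2 - 12x + 6
each image's coordinates form column j of the matrix

the matrix is [[0, 0, 4, -3, 6]; [0, 0, 0, 12, -12]; [0, 0, 0, 0, 24]] (rows listed top to bottom)


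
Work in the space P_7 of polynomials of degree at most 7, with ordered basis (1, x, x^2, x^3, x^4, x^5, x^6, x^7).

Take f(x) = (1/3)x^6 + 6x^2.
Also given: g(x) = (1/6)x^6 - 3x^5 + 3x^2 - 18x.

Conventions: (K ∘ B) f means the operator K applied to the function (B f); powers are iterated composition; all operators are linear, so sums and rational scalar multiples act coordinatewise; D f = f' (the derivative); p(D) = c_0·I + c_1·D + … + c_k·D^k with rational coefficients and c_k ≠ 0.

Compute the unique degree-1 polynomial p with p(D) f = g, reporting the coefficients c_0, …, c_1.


D^0 f = (1/3)x^6 + 6x^2
D^1 f = 2x^5 + 12x
matching coefficients of g against c_0 f + c_1 Df + … from the top degree down determines the c_i
solution: c_0 = 1/2, c_1 = -3/2

c_0 = 1/2, c_1 = -3/2


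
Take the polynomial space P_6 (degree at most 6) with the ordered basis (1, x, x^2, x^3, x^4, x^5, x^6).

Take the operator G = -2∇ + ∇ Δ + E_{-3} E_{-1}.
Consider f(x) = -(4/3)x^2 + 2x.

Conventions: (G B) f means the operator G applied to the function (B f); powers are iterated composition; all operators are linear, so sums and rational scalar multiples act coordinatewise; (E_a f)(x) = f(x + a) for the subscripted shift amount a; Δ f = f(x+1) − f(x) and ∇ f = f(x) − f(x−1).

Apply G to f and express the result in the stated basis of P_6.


∇ f = -(8/3)x + 10/3
(-2∇) f = (16/3)x - 20/3
Δ f = -(8/3)x + 2/3
∇ Δ f = -8/3
E_{-1} f = -(4/3)x^2 + (14/3)x - 10/3
E_{-3} E_{-1} f = -(4/3)x^2 + (38/3)x - 88/3
(-2∇ + ∇ Δ + E_{-3} E_{-1}) f = -(4/3)x^2 + 18x - 116/3

the result is g(x) = -(4/3)x^2 + 18x - 116/3


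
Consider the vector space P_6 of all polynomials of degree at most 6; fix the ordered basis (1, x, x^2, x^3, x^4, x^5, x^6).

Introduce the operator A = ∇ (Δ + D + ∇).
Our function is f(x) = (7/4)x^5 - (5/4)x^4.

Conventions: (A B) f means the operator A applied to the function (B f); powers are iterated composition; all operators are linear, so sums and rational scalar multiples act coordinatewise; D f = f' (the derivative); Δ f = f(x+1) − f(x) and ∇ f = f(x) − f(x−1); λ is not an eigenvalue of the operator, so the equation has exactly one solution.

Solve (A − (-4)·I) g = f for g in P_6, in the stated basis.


the result is g(x) = (7/16)x^5 - (5/16)x^4 - (105/16)x^3 + (405/32)x^2 + (505/32)x - 1815/64

write g with unknown coordinates in the stated basis and equate coefficients in (A − (-4)·I) g = f
solving from the highest basis element down gives g = (7/16)x^5 - (5/16)x^4 - (105/16)x^3 + (405/32)x^2 + (505/32)x - 1815/64
check: A g = (105/4)x^3 - (405/8)x^2 - (505/8)x + 1815/16
so A g − (-4)·g = (7/4)x^5 - (5/4)x^4 = f ✓


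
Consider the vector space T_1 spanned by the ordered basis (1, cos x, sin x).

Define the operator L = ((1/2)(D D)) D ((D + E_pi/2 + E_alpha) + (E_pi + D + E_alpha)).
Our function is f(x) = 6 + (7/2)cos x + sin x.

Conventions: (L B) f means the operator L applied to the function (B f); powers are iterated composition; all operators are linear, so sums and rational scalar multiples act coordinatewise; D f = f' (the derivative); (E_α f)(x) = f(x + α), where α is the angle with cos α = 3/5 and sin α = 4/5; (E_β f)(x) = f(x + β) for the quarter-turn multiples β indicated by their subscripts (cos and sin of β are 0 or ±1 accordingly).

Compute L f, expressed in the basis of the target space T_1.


D f = cos x - (7/2)sin x
E_pi/2 f = 6 + cos x - (7/2)sin x
E_alpha f = 6 + (29/10)cos x - (11/5)sin x
(D + E_pi/2 + E_alpha) f = 12 + (49/10)cos x - (46/5)sin x
E_pi f = 6 - (7/2)cos x - sin x
D f = cos x - (7/2)sin x
E_alpha f = 6 + (29/10)cos x - (11/5)sin x
(E_pi + D + E_alpha) f = 12 + (2/5)cos x - (67/10)sin x
((D + E_pi/2 + E_alpha) + (E_pi + D + E_alpha)) f = 24 + (53/10)cos x - (159/10)sin x
D ((D + E_pi/2 + E_alpha) + (E_pi + D + E_alpha)) f = -(159/10)cos x - (53/10)sin x
D D ((D + E_pi/2 + E_alpha) + (E_pi + D + E_alpha)) f = -(53/10)cos x + (159/10)sin x
D D D ((D + E_pi/2 + E_alpha) + (E_pi + D + E_alpha)) f = (159/10)cos x + (53/10)sin x
((1/2)(D D)) D ((D + E_pi/2 + E_alpha) + (E_pi + D + E_alpha)) f = (159/20)cos x + (53/20)sin x

the image equals g(x) = (159/20)cos x + (53/20)sin x


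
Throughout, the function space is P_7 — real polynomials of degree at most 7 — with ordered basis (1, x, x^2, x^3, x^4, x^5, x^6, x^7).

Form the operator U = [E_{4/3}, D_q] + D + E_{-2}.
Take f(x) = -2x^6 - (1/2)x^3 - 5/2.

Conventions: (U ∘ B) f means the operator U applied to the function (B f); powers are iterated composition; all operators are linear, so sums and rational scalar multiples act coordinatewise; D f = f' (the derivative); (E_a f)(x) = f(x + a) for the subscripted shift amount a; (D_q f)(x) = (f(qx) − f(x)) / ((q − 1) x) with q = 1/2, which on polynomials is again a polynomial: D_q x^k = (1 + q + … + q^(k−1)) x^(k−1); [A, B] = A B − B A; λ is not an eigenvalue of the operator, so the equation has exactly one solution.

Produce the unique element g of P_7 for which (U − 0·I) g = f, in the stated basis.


write g with unknown coordinates in the stated basis and equate coefficients in (U − 0·I) g = f
solving from the highest basis element down gives g = -2x^6 - 12x^5 + (221/4)x^4 + (649/2)x^3 - (200693/216)x^2 - (316475/108)x + 133357/54
check: U g = -2x^6 - (1/2)x^3 - 5/2
so U g − 0·g = -2x^6 - (1/2)x^3 - 5/2 = f ✓

the image equals g(x) = -2x^6 - 12x^5 + (221/4)x^4 + (649/2)x^3 - (200693/216)x^2 - (316475/108)x + 133357/54


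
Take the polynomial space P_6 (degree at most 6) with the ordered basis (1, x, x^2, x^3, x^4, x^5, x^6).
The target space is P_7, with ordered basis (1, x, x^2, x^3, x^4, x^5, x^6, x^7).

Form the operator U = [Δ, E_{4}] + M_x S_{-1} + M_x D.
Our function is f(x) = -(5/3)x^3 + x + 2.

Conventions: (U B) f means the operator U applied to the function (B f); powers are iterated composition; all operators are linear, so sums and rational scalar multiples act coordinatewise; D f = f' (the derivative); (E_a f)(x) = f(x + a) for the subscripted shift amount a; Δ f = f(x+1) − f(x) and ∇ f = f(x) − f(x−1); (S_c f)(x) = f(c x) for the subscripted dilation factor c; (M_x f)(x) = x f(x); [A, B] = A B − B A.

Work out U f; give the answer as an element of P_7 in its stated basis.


the result is g(x) = (5/3)x^4 - 5x^3 - x^2 + 3x

E_{4} f = -(5/3)x^3 - 20x^2 - 79x - 302/3
Δ E_{4} f = -5x^2 - 45x - 302/3
Δ f = -5x^2 - 5x - 2/3
E_{4} Δ f = -5x^2 - 45x - 302/3
[Δ, E_{4}] f = 0
S_{-1} f = (5/3)x^3 - x + 2
M_x S_{-1} f = (5/3)x^4 - x^2 + 2x
D f = -5x^2 + 1
M_x D f = -5x^3 + x
([Δ, E_{4}] + M_x S_{-1} + M_x D) f = (5/3)x^4 - 5x^3 - x^2 + 3x


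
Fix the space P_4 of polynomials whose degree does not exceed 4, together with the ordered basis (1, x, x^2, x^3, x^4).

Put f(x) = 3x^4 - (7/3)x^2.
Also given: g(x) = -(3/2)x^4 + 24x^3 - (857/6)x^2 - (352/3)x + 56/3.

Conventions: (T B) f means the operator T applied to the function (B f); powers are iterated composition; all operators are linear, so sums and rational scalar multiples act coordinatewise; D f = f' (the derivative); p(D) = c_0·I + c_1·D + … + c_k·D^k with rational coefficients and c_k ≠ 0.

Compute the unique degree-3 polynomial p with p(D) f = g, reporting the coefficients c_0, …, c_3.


D^0 f = 3x^4 - (7/3)x^2
D^1 f = 12x^3 - (14/3)x
D^2 f = 36x^2 - 14/3
D^3 f = 72x
matching coefficients of g against c_0 f + c_1 Df + … from the top degree down determines the c_i
solution: c_0 = -1/2, c_1 = 2, c_2 = -4, c_3 = -3/2

c_0 = -1/2, c_1 = 2, c_2 = -4, c_3 = -3/2


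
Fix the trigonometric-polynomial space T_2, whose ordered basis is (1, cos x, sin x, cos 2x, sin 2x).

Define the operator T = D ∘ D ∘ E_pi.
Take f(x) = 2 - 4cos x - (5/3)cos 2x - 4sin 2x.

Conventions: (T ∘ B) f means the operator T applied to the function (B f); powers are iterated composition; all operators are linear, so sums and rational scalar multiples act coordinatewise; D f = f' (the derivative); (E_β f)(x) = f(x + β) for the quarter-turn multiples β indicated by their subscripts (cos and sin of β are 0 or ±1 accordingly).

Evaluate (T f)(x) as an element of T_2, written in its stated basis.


g(x) = -4cos x + (20/3)cos 2x + 16sin 2x

E_pi f = 2 + 4cos x - (5/3)cos 2x - 4sin 2x
D E_pi f = -4sin x - 8cos 2x + (10/3)sin 2x
D D E_pi f = -4cos x + (20/3)cos 2x + 16sin 2x


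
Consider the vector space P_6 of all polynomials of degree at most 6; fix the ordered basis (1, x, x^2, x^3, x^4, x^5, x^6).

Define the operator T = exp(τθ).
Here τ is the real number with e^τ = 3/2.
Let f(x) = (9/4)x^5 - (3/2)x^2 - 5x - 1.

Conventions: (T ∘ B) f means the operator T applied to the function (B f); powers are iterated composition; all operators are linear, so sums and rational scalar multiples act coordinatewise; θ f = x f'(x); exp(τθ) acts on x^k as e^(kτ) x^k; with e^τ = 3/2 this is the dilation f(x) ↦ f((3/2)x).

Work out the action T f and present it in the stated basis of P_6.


exp(τθ) x^k = e^(kτ) x^k; with e^τ = 3/2 this sends x^k to (3/2)^k x^k
x ↦ 3/2 x
x^2 ↦ 9/4 x^2
x^5 ↦ 243/32 x^5
applying this coordinatewise to f: exp(τθ) f = (2187/128)x^5 - (27/8)x^2 - (15/2)x - 1

the image equals g(x) = (2187/128)x^5 - (27/8)x^2 - (15/2)x - 1


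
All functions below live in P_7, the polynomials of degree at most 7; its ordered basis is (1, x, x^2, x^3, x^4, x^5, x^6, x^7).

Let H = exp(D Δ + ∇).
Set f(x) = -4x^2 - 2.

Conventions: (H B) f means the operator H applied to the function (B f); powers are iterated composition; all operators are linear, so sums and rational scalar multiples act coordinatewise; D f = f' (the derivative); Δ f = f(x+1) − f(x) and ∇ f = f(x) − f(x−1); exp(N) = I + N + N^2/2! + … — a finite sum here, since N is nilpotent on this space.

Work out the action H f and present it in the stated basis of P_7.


the result is g(x) = -4x^2 - 8x - 10

order-1 term: -8x - 4
order-2 term: -4
the series for exp(D Δ + ∇) f terminates at order 2
exp(D Δ + ∇) f = -4x^2 - 8x - 10


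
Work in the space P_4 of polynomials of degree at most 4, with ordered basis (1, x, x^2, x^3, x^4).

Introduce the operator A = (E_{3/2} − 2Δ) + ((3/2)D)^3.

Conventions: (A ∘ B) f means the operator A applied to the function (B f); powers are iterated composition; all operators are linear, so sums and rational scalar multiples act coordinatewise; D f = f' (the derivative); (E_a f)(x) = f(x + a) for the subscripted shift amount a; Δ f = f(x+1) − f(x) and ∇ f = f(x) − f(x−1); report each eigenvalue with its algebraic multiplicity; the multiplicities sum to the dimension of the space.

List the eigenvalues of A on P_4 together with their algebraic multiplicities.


image of 1: 1
image of x: x - 1/2
image of x^2: x^2 - x + 1/4
image of x^3: x^3 - (3/2)x^2 + (3/4)x + 173/8
image of x^4: x^4 - 2x^3 + (3/2)x^2 + (173/2)x + 49/16
the matrix is upper triangular; its diagonal is (1, 1, 1, 1, 1)
for a triangular matrix the eigenvalues are the diagonal entries, with algebraic multiplicity their repetition count

λ = 1 (multiplicity 5)


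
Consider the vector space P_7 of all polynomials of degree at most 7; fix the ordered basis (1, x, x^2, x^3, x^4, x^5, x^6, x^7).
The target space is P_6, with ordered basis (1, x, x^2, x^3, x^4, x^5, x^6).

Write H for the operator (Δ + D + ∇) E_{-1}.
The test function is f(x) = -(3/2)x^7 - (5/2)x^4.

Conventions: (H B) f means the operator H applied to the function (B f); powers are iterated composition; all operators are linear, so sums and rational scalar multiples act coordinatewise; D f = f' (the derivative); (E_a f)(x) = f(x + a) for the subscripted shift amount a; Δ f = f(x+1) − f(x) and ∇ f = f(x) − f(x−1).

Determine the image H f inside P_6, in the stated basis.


E_{-1} f = -(3/2)x^7 + (21/2)x^6 - (63/2)x^5 + 50x^4 - (85/2)x^3 + (33/2)x^2 - (1/2)x - 1
Δ E_{-1} f = -(21/2)x^6 + (63/2)x^5 - (105/2)x^4 + (85/2)x^3 - (33/2)x^2 + (1/2)x + 1
D E_{-1} f = -(21/2)x^6 + 63x^5 - (315/2)x^4 + 200x^3 - (255/2)x^2 + 33x - 1/2
∇ E_{-1} f = -(21/2)x^6 + (189/2)x^5 - (735/2)x^4 + (1555/2)x^3 - (1863/2)x^2 + (1183/2)x - 153
(Δ + D + ∇) E_{-1} f = -(63/2)x^6 + 189x^5 - (1155/2)x^4 + 1020x^3 - (2151/2)x^2 + 625x - 305/2

the image equals g(x) = -(63/2)x^6 + 189x^5 - (1155/2)x^4 + 1020x^3 - (2151/2)x^2 + 625x - 305/2


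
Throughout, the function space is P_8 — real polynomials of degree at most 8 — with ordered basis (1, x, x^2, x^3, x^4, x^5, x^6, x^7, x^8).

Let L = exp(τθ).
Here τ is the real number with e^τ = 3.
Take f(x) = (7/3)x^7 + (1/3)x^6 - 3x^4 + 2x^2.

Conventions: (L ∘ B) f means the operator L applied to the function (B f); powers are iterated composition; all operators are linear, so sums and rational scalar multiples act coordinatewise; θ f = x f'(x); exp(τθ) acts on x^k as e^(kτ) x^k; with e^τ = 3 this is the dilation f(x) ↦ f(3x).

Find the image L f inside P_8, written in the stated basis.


exp(τθ) x^k = e^(kτ) x^k; with e^τ = 3 this sends x^k to 3^k x^k
x^2 ↦ 9 x^2
x^4 ↦ 81 x^4
x^6 ↦ 729 x^6
x^7 ↦ 2187 x^7
applying this coordinatewise to f: exp(τθ) f = 5103x^7 + 243x^6 - 243x^4 + 18x^2

the image equals g(x) = 5103x^7 + 243x^6 - 243x^4 + 18x^2


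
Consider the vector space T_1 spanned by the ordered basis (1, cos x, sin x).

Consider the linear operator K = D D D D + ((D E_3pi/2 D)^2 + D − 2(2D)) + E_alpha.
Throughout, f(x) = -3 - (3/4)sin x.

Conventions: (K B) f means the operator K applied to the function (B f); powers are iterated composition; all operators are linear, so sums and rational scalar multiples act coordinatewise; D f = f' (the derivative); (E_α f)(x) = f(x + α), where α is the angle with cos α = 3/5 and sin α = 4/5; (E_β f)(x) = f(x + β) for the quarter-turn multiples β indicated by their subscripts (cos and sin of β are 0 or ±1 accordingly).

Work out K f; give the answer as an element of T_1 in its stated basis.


the result is g(x) = -3 + (33/20)cos x - (9/20)sin x

D f = -(3/4)cos x
D D f = (3/4)sin x
D (D D) f = (3/4)cos x
D D (D D) f = -(3/4)sin x
D f = -(3/4)cos x
E_3pi/2 D f = -(3/4)sin x
D E_3pi/2 D f = -(3/4)cos x
D (D E_3pi/2 D) f = (3/4)sin x
E_3pi/2 D (D E_3pi/2 D) f = -(3/4)cos x
D E_3pi/2 D (D E_3pi/2 D) f = (3/4)sin x
D f = -(3/4)cos x
D f = -(3/4)cos x
(2D) f = -(3/2)cos x
(-2(2D)) f = 3cos x
((D E_3pi/2 D)^2 + D − 2(2D)) f = (9/4)cos x + (3/4)sin x
E_alpha f = -3 - (3/5)cos x - (9/20)sin x
(D D D D + ((D E_3pi/2 D)^2 + D − 2(2D)) + E_alpha) f = -3 + (33/20)cos x - (9/20)sin x


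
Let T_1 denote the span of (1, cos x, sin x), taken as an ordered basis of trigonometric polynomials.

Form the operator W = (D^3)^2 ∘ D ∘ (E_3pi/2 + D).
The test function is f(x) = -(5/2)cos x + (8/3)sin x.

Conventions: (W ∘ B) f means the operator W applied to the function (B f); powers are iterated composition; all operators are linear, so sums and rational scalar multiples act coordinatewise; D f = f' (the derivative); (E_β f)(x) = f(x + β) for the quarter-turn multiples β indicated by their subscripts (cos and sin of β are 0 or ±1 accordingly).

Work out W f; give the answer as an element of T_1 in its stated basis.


the image equals g(x) = 0

E_3pi/2 f = -(8/3)cos x - (5/2)sin x
D f = (8/3)cos x + (5/2)sin x
(E_3pi/2 + D) f = 0
D (E_3pi/2 + D) f = 0
D D (E_3pi/2 + D) f = 0
D D D (E_3pi/2 + D) f = 0
D D D D (E_3pi/2 + D) f = 0
D D^3 D (E_3pi/2 + D) f = 0
D D D^3 D (E_3pi/2 + D) f = 0
D D D D^3 D (E_3pi/2 + D) f = 0


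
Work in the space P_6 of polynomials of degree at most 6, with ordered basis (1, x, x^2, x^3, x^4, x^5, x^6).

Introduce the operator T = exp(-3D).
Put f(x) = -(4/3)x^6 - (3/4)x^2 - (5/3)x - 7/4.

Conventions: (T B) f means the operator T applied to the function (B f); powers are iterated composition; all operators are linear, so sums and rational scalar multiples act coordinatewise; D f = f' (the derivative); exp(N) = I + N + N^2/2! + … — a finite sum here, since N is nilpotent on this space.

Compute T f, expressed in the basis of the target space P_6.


order-1 term: 24x^5 + (9/2)x + 5
order-2 term: -180x^4 - 27/4
order-3 term: 720x^3
order-4 term: -1620x^2
order-5 term: 1944x
order-6 term: -972
the series for exp(-3D) f terminates at order 6
exp(-3D) f = -(4/3)x^6 + 24x^5 - 180x^4 + 720x^3 - (6483/4)x^2 + (11681/6)x - 1951/2

the result is g(x) = -(4/3)x^6 + 24x^5 - 180x^4 + 720x^3 - (6483/4)x^2 + (11681/6)x - 1951/2


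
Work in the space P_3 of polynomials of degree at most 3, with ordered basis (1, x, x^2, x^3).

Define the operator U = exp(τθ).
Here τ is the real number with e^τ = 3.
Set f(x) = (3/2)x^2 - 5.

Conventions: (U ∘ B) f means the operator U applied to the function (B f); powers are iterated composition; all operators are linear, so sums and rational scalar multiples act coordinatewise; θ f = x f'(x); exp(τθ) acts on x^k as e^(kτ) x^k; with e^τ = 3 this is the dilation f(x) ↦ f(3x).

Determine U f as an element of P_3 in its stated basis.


g(x) = (27/2)x^2 - 5

exp(τθ) x^k = e^(kτ) x^k; with e^τ = 3 this sends x^k to 3^k x^k
x^2 ↦ 9 x^2
applying this coordinatewise to f: exp(τθ) f = (27/2)x^2 - 5


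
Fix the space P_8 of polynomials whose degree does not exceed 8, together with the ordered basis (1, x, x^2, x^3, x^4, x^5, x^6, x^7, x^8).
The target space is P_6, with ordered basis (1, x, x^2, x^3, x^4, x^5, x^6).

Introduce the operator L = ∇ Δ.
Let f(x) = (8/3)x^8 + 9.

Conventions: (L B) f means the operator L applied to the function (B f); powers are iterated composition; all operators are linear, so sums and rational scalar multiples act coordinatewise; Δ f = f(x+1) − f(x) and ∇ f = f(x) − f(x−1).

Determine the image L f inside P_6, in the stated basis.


Δ f = (64/3)x^7 + (224/3)x^6 + (448/3)x^5 + (560/3)x^4 + (448/3)x^3 + (224/3)x^2 + (64/3)x + 8/3
∇ Δ f = (448/3)x^6 + (1120/3)x^4 + (448/3)x^2 + 16/3

the image equals g(x) = (448/3)x^6 + (1120/3)x^4 + (448/3)x^2 + 16/3


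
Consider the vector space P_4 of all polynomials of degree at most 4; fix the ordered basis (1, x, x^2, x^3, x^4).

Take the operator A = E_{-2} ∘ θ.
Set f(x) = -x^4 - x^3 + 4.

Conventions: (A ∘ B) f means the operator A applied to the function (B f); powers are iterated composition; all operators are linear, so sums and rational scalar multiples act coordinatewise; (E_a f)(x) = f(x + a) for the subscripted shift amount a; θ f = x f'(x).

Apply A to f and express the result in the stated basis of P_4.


θ f = -4x^4 - 3x^3
E_{-2} θ f = -4x^4 + 29x^3 - 78x^2 + 92x - 40

g(x) = -4x^4 + 29x^3 - 78x^2 + 92x - 40


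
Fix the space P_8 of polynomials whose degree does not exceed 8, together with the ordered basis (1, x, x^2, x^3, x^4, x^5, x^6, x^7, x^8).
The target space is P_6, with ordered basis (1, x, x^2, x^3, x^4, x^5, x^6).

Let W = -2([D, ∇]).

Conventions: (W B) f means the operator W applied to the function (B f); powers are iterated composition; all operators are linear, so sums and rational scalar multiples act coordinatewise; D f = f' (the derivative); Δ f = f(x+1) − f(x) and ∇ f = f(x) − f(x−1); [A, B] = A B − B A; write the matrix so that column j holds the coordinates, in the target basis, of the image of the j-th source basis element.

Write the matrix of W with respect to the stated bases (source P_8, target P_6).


the matrix is [[0, 0, 0, 0, 0, 0, 0, 0, 0]; [0, 0, 0, 0, 0, 0, 0, 0, 0]; [0, 0, 0, 0, 0, 0, 0, 0, 0]; [0, 0, 0, 0, 0, 0, 0, 0, 0]; [0, 0, 0, 0, 0, 0, 0, 0, 0]; [0, 0, 0, 0, 0, 0, 0, 0, 0]; [0, 0, 0, 0, 0, 0, 0, 0, 0]] (rows listed top to bottom)

image of 1: 0
image of x: 0
image of x^2: 0
image of x^3: 0
image of x^4: 0
image of x^5: 0
image of x^6: 0
image of x^7: 0
image of x^8: 0
each image's coordinates form column j of the matrix


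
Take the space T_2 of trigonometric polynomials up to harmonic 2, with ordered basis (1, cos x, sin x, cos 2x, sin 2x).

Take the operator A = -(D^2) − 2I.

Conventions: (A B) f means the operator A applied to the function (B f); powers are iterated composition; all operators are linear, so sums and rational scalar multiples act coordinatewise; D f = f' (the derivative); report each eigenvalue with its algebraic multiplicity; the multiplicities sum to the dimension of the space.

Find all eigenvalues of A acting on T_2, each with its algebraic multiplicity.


image of 1: -2
image of cos x: -cos x
image of sin x: -sin x
image of cos 2x: 2cos 2x
image of sin 2x: 2sin 2x
the matrix is diagonal; its diagonal is (-2, -1, -1, 2, 2)
for a triangular matrix the eigenvalues are the diagonal entries, with algebraic multiplicity their repetition count

λ = -2 (multiplicity 1), λ = -1 (multiplicity 2), λ = 2 (multiplicity 2)


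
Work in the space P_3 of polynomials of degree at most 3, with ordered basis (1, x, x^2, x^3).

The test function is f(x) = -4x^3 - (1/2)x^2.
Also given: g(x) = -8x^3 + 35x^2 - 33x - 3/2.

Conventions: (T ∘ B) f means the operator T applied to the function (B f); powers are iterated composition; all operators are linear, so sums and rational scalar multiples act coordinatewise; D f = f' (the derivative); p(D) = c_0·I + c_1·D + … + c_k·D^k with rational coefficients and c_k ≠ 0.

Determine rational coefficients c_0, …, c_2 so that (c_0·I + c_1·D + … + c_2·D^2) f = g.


p(D) = 2·I − 3·D + (3/2)·D^2, i.e. c_0 = 2, c_1 = -3, c_2 = 3/2

D^0 f = -4x^3 - (1/2)x^2
D^1 f = -12x^2 - x
D^2 f = -24x - 1
matching coefficients of g against c_0 f + c_1 Df + … from the top degree down determines the c_i
solution: c_0 = 2, c_1 = -3, c_2 = 3/2


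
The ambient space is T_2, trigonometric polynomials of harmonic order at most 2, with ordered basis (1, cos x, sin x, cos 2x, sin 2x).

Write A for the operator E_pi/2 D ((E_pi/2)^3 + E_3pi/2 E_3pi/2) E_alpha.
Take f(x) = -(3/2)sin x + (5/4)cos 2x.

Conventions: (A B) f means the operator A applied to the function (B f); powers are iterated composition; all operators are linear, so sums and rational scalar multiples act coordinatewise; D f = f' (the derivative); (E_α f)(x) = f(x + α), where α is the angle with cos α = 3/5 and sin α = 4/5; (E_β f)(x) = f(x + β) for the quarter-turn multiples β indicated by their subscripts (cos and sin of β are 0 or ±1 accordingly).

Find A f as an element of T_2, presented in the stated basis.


the image equals g(x) = -(21/10)cos x + (3/10)sin x

E_alpha f = -(6/5)cos x - (9/10)sin x - (7/20)cos 2x - (6/5)sin 2x
E_pi/2 E_alpha f = -(9/10)cos x + (6/5)sin x + (7/20)cos 2x + (6/5)sin 2x
E_pi/2 E_pi/2 E_alpha f = (6/5)cos x + (9/10)sin x - (7/20)cos 2x - (6/5)sin 2x
E_pi/2 E_pi/2 E_pi/2 E_alpha f = (9/10)cos x - (6/5)sin x + (7/20)cos 2x + (6/5)sin 2x
E_3pi/2 E_alpha f = (9/10)cos x - (6/5)sin x + (7/20)cos 2x + (6/5)sin 2x
E_3pi/2 E_3pi/2 E_alpha f = (6/5)cos x + (9/10)sin x - (7/20)cos 2x - (6/5)sin 2x
((E_pi/2)^3 + E_3pi/2 E_3pi/2) E_alpha f = (21/10)cos x - (3/10)sin x
D ((E_pi/2)^3 + E_3pi/2 E_3pi/2) E_alpha f = -(3/10)cos x - (21/10)sin x
E_pi/2 D ((E_pi/2)^3 + E_3pi/2 E_3pi/2) E_alpha f = -(21/10)cos x + (3/10)sin x


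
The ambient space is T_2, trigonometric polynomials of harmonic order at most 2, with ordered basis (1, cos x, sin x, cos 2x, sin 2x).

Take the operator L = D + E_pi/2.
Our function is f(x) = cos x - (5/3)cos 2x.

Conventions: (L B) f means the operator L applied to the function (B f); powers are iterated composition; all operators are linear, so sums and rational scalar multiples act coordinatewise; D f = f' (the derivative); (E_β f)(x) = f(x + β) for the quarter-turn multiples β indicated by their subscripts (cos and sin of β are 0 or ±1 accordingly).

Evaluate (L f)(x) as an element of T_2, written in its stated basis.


D f = -sin x + (10/3)sin 2x
E_pi/2 f = -sin x + (5/3)cos 2x
(D + E_pi/2) f = -2sin x + (5/3)cos 2x + (10/3)sin 2x

g(x) = -2sin x + (5/3)cos 2x + (10/3)sin 2x


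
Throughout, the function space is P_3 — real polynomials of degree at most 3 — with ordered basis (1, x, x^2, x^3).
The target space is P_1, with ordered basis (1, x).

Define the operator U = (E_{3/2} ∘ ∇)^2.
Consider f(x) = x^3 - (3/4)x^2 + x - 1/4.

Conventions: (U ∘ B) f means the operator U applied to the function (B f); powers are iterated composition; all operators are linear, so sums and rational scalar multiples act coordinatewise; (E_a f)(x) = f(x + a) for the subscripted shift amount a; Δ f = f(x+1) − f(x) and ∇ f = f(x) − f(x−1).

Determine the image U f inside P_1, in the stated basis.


the image equals g(x) = 6x + 21/2

∇ f = 3x^2 - (9/2)x + 11/4
E_{3/2} ∇ f = 3x^2 + (9/2)x + 11/4
∇ (E_{3/2} ∘ ∇) f = 6x + 3/2
E_{3/2} ∇ (E_{3/2} ∘ ∇) f = 6x + 21/2


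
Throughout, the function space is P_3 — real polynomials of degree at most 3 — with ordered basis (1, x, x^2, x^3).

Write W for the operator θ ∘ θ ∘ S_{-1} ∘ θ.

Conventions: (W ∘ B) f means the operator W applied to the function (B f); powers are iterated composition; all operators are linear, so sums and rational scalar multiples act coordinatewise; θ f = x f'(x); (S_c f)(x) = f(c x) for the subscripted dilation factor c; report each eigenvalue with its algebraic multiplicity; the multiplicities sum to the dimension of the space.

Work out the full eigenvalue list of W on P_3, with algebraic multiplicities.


λ = -27 (multiplicity 1), λ = -1 (multiplicity 1), λ = 0 (multiplicity 1), λ = 8 (multiplicity 1)

image of 1: 0
image of x: -x
image of x^2: 8x^2
image of x^3: -27x^3
the matrix is upper triangular; its diagonal is (0, -1, 8, -27)
for a triangular matrix the eigenvalues are the diagonal entries, with algebraic multiplicity their repetition count


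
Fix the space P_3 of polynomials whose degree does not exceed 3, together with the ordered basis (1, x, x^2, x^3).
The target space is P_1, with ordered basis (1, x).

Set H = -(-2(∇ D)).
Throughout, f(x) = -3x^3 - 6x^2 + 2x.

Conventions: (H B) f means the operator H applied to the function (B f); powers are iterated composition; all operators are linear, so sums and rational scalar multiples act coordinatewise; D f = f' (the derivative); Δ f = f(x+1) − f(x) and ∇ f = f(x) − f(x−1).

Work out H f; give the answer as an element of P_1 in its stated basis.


D f = -9x^2 - 12x + 2
∇ D f = -18x - 3
(-2(∇ D)) f = 36x + 6
(-(-2(∇ D))) f = -36x - 6

the image equals g(x) = -36x - 6


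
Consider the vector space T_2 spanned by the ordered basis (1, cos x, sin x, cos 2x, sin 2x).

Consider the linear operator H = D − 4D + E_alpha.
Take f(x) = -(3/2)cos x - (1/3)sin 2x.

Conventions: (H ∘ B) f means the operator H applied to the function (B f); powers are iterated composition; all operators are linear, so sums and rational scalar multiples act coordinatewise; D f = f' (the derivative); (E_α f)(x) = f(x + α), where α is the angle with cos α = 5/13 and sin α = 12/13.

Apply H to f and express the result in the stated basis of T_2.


D f = (3/2)sin x - (2/3)cos 2x
D f = (3/2)sin x - (2/3)cos 2x
(-4D) f = -6sin x + (8/3)cos 2x
E_alpha f = -(15/26)cos x + (18/13)sin x - (40/169)cos 2x + (119/507)sin 2x
(D − 4D + E_alpha) f = -(15/26)cos x - (81/26)sin x + (298/169)cos 2x + (119/507)sin 2x

the image equals g(x) = -(15/26)cos x - (81/26)sin x + (298/169)cos 2x + (119/507)sin 2x
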